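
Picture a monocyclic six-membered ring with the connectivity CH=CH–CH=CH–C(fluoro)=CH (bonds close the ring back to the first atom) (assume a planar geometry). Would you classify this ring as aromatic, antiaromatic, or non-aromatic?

Every ring atom contributes a p orbital perpendicular to the ring (every atom in a ring double bond is sp² and brings one electron to the p orbital), so the π system is cyclic and fully conjugated.
π-electron count: 3 × 2 = 6 from the 3 double-bond units.
Since 6 = 4·1 + 2, the ring meets the 4n+2 criterion.

Aromatic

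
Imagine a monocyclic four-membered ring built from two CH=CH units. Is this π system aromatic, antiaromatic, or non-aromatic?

The p orbitals form a continuous loop: the double-bond atoms are sp², each contributing one p electron. The ring is fully conjugated.
Adding the contributions, 2 × 2 = 4 from the 2 double-bond units.
4 = 4(1); a planar, fully conjugated 4n system is antiaromatic.

Antiaromatic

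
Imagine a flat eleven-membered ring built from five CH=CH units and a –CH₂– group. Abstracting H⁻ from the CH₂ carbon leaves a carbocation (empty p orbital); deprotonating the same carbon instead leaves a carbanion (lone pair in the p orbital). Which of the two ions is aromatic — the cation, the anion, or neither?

The cation

In both ions every ring atom is sp² and contributes a p orbital, so both rings are fully conjugated.
Cation: 5 × 2 + 0 = 10 π electrons → 4(2)+2, aromatic.
Anion: 5 × 2 + 2 = 12 π electrons → 4(3), antiaromatic.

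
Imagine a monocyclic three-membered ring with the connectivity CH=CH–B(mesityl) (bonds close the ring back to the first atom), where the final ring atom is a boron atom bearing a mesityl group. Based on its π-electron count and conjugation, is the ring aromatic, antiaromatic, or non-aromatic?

Aromatic

The p orbitals form a continuous loop: every atom in a ring double bond is sp² and brings one electron to the p orbital; the boron has an empty p orbital. The ring is fully conjugated.
Adding the contributions, 1 × 2 = 2 from the double-bond unit + 0 from the B(mesityl) atom = 2.
Since 2 = 4·0 + 2, the ring meets the 4n+2 criterion.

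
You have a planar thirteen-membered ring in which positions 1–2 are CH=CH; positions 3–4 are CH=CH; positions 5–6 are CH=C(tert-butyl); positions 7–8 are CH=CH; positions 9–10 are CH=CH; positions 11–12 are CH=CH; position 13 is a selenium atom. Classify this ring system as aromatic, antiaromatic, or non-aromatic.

Every ring atom contributes a p orbital perpendicular to the ring (every atom in a ring double bond is sp² and brings one electron to the p orbital; the selenium donates one lone pair from its p orbital), so the π system is cyclic and fully conjugated.
π-electron count: 6 × 2 = 12 from the double-bond units + 2 from the Se atom = 14.
Since 14 = 4·3 + 2, the ring meets the 4n+2 criterion.

Aromatic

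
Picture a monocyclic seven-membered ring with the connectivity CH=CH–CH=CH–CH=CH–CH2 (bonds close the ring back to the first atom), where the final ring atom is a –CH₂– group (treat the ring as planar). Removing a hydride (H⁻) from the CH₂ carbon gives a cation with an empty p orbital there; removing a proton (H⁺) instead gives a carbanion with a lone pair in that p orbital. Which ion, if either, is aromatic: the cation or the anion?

The cation

In both ions every ring atom is sp² and contributes a p orbital, so both rings are fully conjugated.
Cation: 3 × 2 + 0 = 6 π electrons → 4(1)+2, aromatic.
Anion: 3 × 2 + 2 = 8 π electrons → 4(2), antiaromatic.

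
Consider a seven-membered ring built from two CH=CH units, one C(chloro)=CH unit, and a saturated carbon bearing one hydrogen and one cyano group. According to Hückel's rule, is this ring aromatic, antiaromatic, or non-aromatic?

Non-aromatic

The CH(cyano) carbon is saturated: that saturated carbon is sp³ and has no p orbital in the ring π system. Conjugation is not continuous around the ring.
Hückel's rule only applies to fully conjugated rings, so this one is simply non-aromatic.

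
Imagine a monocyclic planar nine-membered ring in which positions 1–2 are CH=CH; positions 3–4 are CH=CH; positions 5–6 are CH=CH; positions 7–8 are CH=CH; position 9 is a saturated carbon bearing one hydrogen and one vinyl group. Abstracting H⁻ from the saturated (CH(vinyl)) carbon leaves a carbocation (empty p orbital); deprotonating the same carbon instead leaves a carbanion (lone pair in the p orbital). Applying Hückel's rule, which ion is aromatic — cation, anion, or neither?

The anion

In either ion the ring is fully conjugated: every atom, including the new sp² carbon, supplies a p orbital.
Cation: 4 × 2 + 0 = 8 π electrons → 4(2), antiaromatic.
Anion: 4 × 2 + 2 = 10 π electrons → 4(2)+2, aromatic.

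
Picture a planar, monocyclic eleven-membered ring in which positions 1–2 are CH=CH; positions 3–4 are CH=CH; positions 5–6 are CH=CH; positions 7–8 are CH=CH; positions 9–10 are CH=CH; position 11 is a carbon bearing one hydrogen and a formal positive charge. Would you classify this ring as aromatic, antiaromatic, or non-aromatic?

The p orbitals form a continuous loop: each doubly-bonded ring atom is sp² with one p-orbital electron; the carbocation has an empty p orbital. The ring is fully conjugated.
Tallying contributions gives 5 × 2 = 10 from the double-bond units + 0 from the CH(+) atom = 10.
10 = 4(2) + 2, which satisfies Hückel's 4n+2 rule.

Aromatic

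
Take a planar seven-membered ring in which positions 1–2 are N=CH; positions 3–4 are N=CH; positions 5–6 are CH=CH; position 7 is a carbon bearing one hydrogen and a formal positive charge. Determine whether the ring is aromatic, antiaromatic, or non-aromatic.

Check conjugation: the double-bond atoms are sp², each contributing one p electron; the doubly-bonded nitrogens are pyridine-type — their lone pairs lie in the ring plane, leaving one electron in the p orbital; the carbocation has an empty p orbital — every position has a p orbital, so the cyclic π system is continuous.
Adding the contributions, 3 × 2 = 6 from the double-bond units + 0 from the CH(+) atom = 6.
That gives a 4n+2 count (6, n = 1).

Aromatic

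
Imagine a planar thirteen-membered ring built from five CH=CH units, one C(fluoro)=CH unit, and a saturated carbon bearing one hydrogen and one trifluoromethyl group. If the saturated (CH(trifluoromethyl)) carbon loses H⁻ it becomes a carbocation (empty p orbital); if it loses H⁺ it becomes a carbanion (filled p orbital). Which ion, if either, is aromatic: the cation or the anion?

The anion

Both ions have a continuous loop of p orbitals — each ring atom is sp².
Cation: 6 × 2 + 0 = 12 π electrons → 4(3), antiaromatic.
Anion: 6 × 2 + 2 = 14 π electrons → 4(3)+2, aromatic.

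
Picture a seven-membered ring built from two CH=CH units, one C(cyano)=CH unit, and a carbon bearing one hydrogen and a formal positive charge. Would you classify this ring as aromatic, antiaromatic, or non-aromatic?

Aromatic

The p orbitals form a continuous loop: the double-bond atoms are sp², each contributing one p electron; the carbocation has an empty p orbital. The ring is fully conjugated.
Counting π electrons: 3 × 2 = 6 from the double-bond units + 0 from the CH(+) atom = 6.
Since 6 = 4·1 + 2, the ring meets the 4n+2 criterion.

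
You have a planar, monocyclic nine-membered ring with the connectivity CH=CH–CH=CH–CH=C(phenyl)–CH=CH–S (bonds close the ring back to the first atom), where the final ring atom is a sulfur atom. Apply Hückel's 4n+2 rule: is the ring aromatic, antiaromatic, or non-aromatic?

Aromatic

Check conjugation: each doubly-bonded ring atom is sp² with one p-orbital electron; the sulfur donates one lone pair from its p orbital — every position has a p orbital, so the cyclic π system is continuous.
Adding the contributions, 4 × 2 = 8 from the double-bond units + 2 from the S atom = 10.
With 10 π electrons (n = 2), the Hückel 4n+2 condition holds.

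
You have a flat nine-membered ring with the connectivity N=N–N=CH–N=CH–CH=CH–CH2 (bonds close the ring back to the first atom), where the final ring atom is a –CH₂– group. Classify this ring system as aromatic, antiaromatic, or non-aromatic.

Because the tetrahedral CH₂ carbon is sp³ and has no p orbital in the ring π system at the CH2 position, the π system cannot extend all the way around the ring.
A ring that is not fully conjugated cannot be aromatic or antiaromatic regardless of its π-electron count.

Non-aromatic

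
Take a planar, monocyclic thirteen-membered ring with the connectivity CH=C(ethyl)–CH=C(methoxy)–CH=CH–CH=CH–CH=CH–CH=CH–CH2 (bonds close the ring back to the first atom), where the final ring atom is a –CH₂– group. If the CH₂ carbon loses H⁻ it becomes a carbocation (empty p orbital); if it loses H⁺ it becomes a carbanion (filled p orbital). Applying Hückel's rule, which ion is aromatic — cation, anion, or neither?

Both ions have a continuous loop of p orbitals — each ring atom is sp².
Cation: 6 × 2 + 0 = 12 π electrons → 4(3), antiaromatic.
Anion: 6 × 2 + 2 = 14 π electrons → 4(3)+2, aromatic.

The anion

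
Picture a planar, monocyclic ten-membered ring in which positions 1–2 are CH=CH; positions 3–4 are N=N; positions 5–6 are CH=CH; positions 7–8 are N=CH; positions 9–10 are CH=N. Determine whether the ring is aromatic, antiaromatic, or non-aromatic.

All ring atoms are sp² and supply a p orbital to the ring (every atom in a ring double bond is sp² and brings one electron to the p orbital; each sp² =N– keeps its lone pair in-plane and puts one electron into the π system); the conjugation is uninterrupted.
Tallying contributions gives 5 × 2 = 10 from the 5 double-bond units.
That gives a 4n+2 count (10, n = 2).

Aromatic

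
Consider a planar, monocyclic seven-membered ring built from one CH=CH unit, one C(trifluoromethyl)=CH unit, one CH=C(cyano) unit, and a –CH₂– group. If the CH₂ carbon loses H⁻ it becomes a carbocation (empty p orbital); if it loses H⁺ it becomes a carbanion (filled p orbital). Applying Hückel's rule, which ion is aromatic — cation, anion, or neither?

Both ions have a continuous loop of p orbitals — each ring atom is sp².
Cation: 3 × 2 + 0 = 6 π electrons → 4(1)+2, aromatic.
Anion: 3 × 2 + 2 = 8 π electrons → 4(2), antiaromatic.

The cation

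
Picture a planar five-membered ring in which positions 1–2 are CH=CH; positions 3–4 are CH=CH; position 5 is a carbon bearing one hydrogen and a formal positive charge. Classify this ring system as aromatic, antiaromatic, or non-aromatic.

Antiaromatic

The p orbitals form a continuous loop: the double-bond atoms are sp², each contributing one p electron; the carbocation has an empty p orbital. The ring is fully conjugated.
Counting π electrons: 2 × 2 = 4 from the double-bond units + 0 from the CH(+) atom = 4.
4 is a 4n count (n = 1), so the planar conjugated ring is antiaromatic.
This is the cyclopentadienyl cation.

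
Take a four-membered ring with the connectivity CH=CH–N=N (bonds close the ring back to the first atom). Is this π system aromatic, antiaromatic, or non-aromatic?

All ring atoms are sp² and supply a p orbital to the ring (the double-bond atoms are sp², each contributing one p electron; the doubly-bonded nitrogens are pyridine-type — their lone pairs lie in the ring plane, leaving one electron in the p orbital); the conjugation is uninterrupted.
Adding the contributions, 2 × 2 = 4 from the 2 double-bond units.
4 is a 4n count (n = 1), so the planar conjugated ring is antiaromatic.

Antiaromatic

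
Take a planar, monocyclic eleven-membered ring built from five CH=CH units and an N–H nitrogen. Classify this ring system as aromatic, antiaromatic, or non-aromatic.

Antiaromatic

Every ring atom contributes a p orbital perpendicular to the ring (every atom in a ring double bond is sp² and brings one electron to the p orbital; the pyrrole-type nitrogen donates its lone pair from the p orbital), so the π system is cyclic and fully conjugated.
Tallying contributions gives 5 × 2 = 10 from the double-bond units + 2 from the NH atom = 12.
12 = 4(3); a planar, fully conjugated 4n system is antiaromatic.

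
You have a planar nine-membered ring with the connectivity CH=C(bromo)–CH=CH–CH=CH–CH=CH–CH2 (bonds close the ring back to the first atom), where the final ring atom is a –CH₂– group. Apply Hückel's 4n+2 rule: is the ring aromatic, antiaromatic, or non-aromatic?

Non-aromatic

At the CH2 position, the tetrahedral CH₂ carbon is sp³ and has no p orbital in the ring π system; the ring's p-orbital overlap is broken there.
A ring that is not fully conjugated cannot be aromatic or antiaromatic regardless of its π-electron count.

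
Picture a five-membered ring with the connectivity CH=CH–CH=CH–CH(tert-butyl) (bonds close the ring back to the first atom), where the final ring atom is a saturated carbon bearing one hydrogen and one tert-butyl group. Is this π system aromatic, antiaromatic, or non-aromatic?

At the CH(tert-butyl) position, that saturated carbon is sp³ and has no p orbital in the ring π system; the ring's p-orbital overlap is broken there.
A ring that is not fully conjugated cannot be aromatic or antiaromatic regardless of its π-electron count.

Non-aromatic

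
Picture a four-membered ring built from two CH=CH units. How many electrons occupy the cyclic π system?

Every ring atom contributes a p orbital perpendicular to the ring (the double-bond atoms are sp², each contributing one p electron), so the π system is cyclic and fully conjugated.
Adding the contributions, 2 × 2 = 4 from the 2 double-bond units.
(The species described is cyclobutadiene.)

4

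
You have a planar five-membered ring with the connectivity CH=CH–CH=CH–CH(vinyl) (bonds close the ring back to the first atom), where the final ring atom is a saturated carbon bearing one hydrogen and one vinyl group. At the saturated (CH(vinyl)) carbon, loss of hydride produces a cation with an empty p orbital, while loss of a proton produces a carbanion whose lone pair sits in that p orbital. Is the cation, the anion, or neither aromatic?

The anion

In either ion the ring is fully conjugated: every atom, including the new sp² carbon, supplies a p orbital.
Cation: 2 × 2 + 0 = 4 π electrons → 4(1), antiaromatic.
Anion: 2 × 2 + 2 = 6 π electrons → 4(1)+2, aromatic.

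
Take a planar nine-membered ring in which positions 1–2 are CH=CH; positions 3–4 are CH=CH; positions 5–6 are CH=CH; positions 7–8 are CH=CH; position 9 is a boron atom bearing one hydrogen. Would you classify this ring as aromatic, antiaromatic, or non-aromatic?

Check conjugation: each doubly-bonded ring atom is sp² with one p-orbital electron; the boron has an empty p orbital — every position has a p orbital, so the cyclic π system is continuous.
Adding the contributions, 4 × 2 = 8 from the double-bond units + 0 from the BH atom = 8.
8 = 4(2); a planar, fully conjugated 4n system is antiaromatic.

Antiaromatic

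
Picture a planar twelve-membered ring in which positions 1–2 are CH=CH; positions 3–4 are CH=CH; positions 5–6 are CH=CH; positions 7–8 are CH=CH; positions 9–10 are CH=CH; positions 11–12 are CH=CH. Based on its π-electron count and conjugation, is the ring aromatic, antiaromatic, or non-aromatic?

Antiaromatic

The p orbitals form a continuous loop: each doubly-bonded ring atom is sp² with one p-orbital electron. The ring is fully conjugated.
π-electron count: 6 × 2 = 12 from the 6 double-bond units.
12 is a 4n count (n = 3), so the planar conjugated ring is antiaromatic.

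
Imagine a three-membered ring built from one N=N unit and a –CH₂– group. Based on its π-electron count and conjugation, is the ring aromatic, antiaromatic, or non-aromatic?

Non-aromatic

Because the tetrahedral CH₂ carbon is sp³ and has no p orbital in the ring π system at the CH2 position, the π system cannot extend all the way around the ring.
Hückel's rule only applies to fully conjugated rings, so this one is simply non-aromatic.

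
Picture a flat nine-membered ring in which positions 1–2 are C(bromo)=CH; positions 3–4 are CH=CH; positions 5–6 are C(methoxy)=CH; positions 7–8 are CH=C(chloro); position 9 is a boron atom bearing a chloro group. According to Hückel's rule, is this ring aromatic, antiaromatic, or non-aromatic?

Antiaromatic

Every ring atom contributes a p orbital perpendicular to the ring (each doubly-bonded ring atom is sp² with one p-orbital electron; the boron has an empty p orbital), so the π system is cyclic and fully conjugated.
Adding the contributions, 4 × 2 = 8 from the double-bond units + 0 from the B(chloro) atom = 8.
With 8 = 4·2 π electrons, Hückel's rule classifies the planar ring as antiaromatic.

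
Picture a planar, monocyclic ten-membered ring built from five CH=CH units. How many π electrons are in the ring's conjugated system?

10

Check conjugation: every atom in a ring double bond is sp² and brings one electron to the p orbital — every position has a p orbital, so the cyclic π system is continuous.
Adding the contributions, 5 × 2 = 10 from the 5 double-bond units.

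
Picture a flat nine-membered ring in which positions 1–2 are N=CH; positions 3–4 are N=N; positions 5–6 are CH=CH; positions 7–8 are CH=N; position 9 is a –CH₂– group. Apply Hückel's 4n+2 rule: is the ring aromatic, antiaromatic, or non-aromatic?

Non-aromatic

The CH2 position has four σ bonds — the tetrahedral CH₂ carbon is sp³ and has no p orbital in the ring π system — so the cyclic conjugation is interrupted.
Hückel's rule only applies to fully conjugated rings, so this one is simply non-aromatic.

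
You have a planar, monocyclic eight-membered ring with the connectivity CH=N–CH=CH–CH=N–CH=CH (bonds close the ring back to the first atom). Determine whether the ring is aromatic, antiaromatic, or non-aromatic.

The p orbitals form a continuous loop: each doubly-bonded ring atom is sp² with one p-orbital electron; each sp² =N– keeps its lone pair in-plane and puts one electron into the π system. The ring is fully conjugated.
Counting π electrons: 4 × 2 = 8 from the 4 double-bond units.
A 4n π count (8, n = 2) in a planar conjugated ring means antiaromatic.

Antiaromatic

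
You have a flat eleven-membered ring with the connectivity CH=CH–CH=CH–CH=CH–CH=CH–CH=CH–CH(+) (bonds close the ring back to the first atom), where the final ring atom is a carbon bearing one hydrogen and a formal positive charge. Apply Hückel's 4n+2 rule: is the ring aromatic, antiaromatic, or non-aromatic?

The p orbitals form a continuous loop: each doubly-bonded ring atom is sp² with one p-orbital electron; the carbocation has an empty p orbital. The ring is fully conjugated.
π-electron count: 5 × 2 = 10 from the double-bond units + 0 from the CH(+) atom = 10.
That gives a 4n+2 count (10, n = 2).

Aromatic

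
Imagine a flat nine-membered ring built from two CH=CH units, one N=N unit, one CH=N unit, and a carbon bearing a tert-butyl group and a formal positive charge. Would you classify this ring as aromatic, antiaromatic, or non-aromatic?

Antiaromatic

The p orbitals form a continuous loop: each doubly-bonded ring atom is sp² with one p-orbital electron; each =N– nitrogen is pyridine-type (lone pair in the sp² plane, one electron in the p orbital); the carbocation has an empty p orbital. The ring is fully conjugated.
π-electron count: 4 × 2 = 8 from the double-bond units + 0 from the C(tert-butyl)(+) atom = 8.
8 = 4(2); a planar, fully conjugated 4n system is antiaromatic.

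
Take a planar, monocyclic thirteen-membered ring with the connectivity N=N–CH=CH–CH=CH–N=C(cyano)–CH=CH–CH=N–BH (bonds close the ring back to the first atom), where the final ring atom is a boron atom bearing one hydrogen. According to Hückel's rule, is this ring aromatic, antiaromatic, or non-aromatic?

Antiaromatic

Every ring atom contributes a p orbital perpendicular to the ring (each doubly-bonded ring atom is sp² with one p-orbital electron; each =N– nitrogen is pyridine-type (lone pair in the sp² plane, one electron in the p orbital); the boron has an empty p orbital), so the π system is cyclic and fully conjugated.
Adding the contributions, 6 × 2 = 12 from the double-bond units + 0 from the BH atom = 12.
12 is a 4n count (n = 3), so the planar conjugated ring is antiaromatic.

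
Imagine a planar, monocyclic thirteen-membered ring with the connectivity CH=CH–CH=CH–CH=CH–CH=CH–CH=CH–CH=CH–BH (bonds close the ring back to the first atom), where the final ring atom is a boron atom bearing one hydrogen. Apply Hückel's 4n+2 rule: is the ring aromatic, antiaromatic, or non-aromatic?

Every ring atom contributes a p orbital perpendicular to the ring (each doubly-bonded ring atom is sp² with one p-orbital electron; the boron has an empty p orbital), so the π system is cyclic and fully conjugated.
Adding the contributions, 6 × 2 = 12 from the double-bond units + 0 from the BH atom = 12.
A 4n π count (12, n = 3) in a planar conjugated ring means antiaromatic.

Antiaromatic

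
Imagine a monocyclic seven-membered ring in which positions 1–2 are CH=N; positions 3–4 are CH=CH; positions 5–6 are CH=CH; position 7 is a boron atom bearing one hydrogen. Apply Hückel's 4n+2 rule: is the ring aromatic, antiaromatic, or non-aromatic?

Aromatic

The p orbitals form a continuous loop: each doubly-bonded ring atom is sp² with one p-orbital electron; each sp² =N– keeps its lone pair in-plane and puts one electron into the π system; the boron has an empty p orbital. The ring is fully conjugated.
Counting π electrons: 3 × 2 = 6 from the double-bond units + 0 from the BH atom = 6.
Since 6 = 4·1 + 2, the ring meets the 4n+2 criterion.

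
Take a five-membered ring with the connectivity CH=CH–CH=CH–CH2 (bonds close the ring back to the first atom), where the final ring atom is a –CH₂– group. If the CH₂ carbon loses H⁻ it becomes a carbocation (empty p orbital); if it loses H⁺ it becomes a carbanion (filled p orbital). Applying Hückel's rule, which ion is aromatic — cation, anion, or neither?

The anion

In either ion the ring is fully conjugated: every atom, including the new sp² carbon, supplies a p orbital.
Cation: 2 × 2 + 0 = 4 π electrons → 4(1), antiaromatic.
Anion: 2 × 2 + 2 = 6 π electrons → 4(1)+2, aromatic.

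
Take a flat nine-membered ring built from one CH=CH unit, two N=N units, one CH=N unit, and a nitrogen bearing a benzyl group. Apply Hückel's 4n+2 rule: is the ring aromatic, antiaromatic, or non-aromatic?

The p orbitals form a continuous loop: every atom in a ring double bond is sp² and brings one electron to the p orbital; the doubly-bonded nitrogens are pyridine-type — their lone pairs lie in the ring plane, leaving one electron in the p orbital; the pyrrole-type nitrogen donates its lone pair from the p orbital. The ring is fully conjugated.
Tallying contributions gives 4 × 2 = 8 from the double-bond units + 2 from the N(benzyl) atom = 10.
That gives a 4n+2 count (10, n = 2).

Aromatic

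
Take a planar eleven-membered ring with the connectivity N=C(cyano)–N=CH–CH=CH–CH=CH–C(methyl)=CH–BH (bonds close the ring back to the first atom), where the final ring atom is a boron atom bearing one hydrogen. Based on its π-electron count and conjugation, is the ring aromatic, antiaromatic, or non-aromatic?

All ring atoms are sp² and supply a p orbital to the ring (the double-bond atoms are sp², each contributing one p electron; each =N– nitrogen is pyridine-type (lone pair in the sp² plane, one electron in the p orbital); the boron has an empty p orbital); the conjugation is uninterrupted.
Counting π electrons: 5 × 2 = 10 from the double-bond units + 0 from the BH atom = 10.
That gives a 4n+2 count (10, n = 2).

Aromatic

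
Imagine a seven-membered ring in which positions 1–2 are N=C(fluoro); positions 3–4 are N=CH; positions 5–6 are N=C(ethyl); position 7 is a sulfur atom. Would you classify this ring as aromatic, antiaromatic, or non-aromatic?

Antiaromatic

All ring atoms are sp² and supply a p orbital to the ring (each doubly-bonded ring atom is sp² with one p-orbital electron; each =N– nitrogen is pyridine-type (lone pair in the sp² plane, one electron in the p orbital); the sulfur donates one lone pair from its p orbital); the conjugation is uninterrupted.
Counting π electrons: 3 × 2 = 6 from the double-bond units + 2 from the S atom = 8.
With 8 = 4·2 π electrons, Hückel's rule classifies the planar ring as antiaromatic.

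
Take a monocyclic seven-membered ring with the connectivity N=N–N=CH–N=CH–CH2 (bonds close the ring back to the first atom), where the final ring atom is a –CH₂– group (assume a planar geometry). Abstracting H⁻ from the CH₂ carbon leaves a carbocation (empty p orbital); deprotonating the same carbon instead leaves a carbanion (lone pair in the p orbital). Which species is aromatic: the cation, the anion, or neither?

The cation

Once that carbon is sp², every ring atom has a p orbital and both ions are fully conjugated.
Cation: 3 × 2 + 0 = 6 π electrons → 4(1)+2, aromatic.
Anion: 3 × 2 + 2 = 8 π electrons → 4(2), antiaromatic.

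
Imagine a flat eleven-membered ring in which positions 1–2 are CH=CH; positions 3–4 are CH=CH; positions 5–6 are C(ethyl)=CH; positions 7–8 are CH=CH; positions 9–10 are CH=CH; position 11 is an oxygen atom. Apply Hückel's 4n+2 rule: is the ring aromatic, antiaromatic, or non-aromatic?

Every ring atom contributes a p orbital perpendicular to the ring (the double-bond atoms are sp², each contributing one p electron; the oxygen donates one lone pair from its p orbital), so the π system is cyclic and fully conjugated.
π-electron count: 5 × 2 = 10 from the double-bond units + 2 from the O atom = 12.
12 = 4(3); a planar, fully conjugated 4n system is antiaromatic.

Antiaromatic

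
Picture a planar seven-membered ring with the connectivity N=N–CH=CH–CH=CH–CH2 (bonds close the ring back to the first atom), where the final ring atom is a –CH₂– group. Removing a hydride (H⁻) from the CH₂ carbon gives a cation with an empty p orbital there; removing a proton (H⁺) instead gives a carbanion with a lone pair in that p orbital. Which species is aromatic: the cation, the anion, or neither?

The cation

In both ions every ring atom is sp² and contributes a p orbital, so both rings are fully conjugated.
Cation: 3 × 2 + 0 = 6 π electrons → 4(1)+2, aromatic.
Anion: 3 × 2 + 2 = 8 π electrons → 4(2), antiaromatic.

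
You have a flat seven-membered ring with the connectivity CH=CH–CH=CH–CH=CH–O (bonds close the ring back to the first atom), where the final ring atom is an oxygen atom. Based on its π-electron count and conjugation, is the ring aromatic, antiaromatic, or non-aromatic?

Antiaromatic

Every ring atom contributes a p orbital perpendicular to the ring (each doubly-bonded ring atom is sp² with one p-orbital electron; the oxygen donates one lone pair from its p orbital), so the π system is cyclic and fully conjugated.
Tallying contributions gives 3 × 2 = 6 from the double-bond units + 2 from the O atom = 8.
8 is a 4n count (n = 2), so the planar conjugated ring is antiaromatic.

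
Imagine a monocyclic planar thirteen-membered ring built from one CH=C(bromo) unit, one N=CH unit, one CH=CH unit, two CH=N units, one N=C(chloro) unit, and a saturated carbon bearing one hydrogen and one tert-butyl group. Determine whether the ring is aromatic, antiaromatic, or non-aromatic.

The CH(tert-butyl) position has four σ bonds — that saturated carbon is sp³ and has no p orbital in the ring π system — so the cyclic conjugation is interrupted.
Hückel's rule only applies to fully conjugated rings, so this one is simply non-aromatic.

Non-aromatic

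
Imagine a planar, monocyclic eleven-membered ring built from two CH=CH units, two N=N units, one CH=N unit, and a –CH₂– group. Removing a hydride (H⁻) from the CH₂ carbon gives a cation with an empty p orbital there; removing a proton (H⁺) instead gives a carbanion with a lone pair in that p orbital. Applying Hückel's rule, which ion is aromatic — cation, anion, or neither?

In both ions every ring atom is sp² and contributes a p orbital, so both rings are fully conjugated.
Cation: 5 × 2 + 0 = 10 π electrons → 4(2)+2, aromatic.
Anion: 5 × 2 + 2 = 12 π electrons → 4(3), antiaromatic.

The cation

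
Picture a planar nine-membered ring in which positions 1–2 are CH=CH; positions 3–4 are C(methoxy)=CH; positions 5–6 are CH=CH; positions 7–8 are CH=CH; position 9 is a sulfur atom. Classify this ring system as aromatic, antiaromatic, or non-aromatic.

Check conjugation: every atom in a ring double bond is sp² and brings one electron to the p orbital; the sulfur donates one lone pair from its p orbital — every position has a p orbital, so the cyclic π system is continuous.
Adding the contributions, 4 × 2 = 8 from the double-bond units + 2 from the S atom = 10.
That gives a 4n+2 count (10, n = 2).

Aromatic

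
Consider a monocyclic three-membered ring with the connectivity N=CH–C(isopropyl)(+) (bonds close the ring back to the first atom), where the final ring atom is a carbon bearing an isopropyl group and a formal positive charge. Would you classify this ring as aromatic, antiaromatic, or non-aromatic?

All ring atoms are sp² and supply a p orbital to the ring (the double-bond atoms are sp², each contributing one p electron; each sp² =N– keeps its lone pair in-plane and puts one electron into the π system; the carbocation has an empty p orbital); the conjugation is uninterrupted.
Tallying contributions gives 1 × 2 = 2 from the double-bond unit + 0 from the C(isopropyl)(+) atom = 2.
2 = 4(0) + 2, which satisfies Hückel's 4n+2 rule.

Aromatic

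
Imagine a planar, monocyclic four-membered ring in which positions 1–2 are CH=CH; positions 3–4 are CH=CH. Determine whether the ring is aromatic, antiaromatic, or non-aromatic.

Antiaromatic

Check conjugation: every atom in a ring double bond is sp² and brings one electron to the p orbital — every position has a p orbital, so the cyclic π system is continuous.
Counting π electrons: 2 × 2 = 4 from the 2 double-bond units.
With 4 = 4·1 π electrons, Hückel's rule classifies the planar ring as antiaromatic.
(The species described is cyclobutadiene.)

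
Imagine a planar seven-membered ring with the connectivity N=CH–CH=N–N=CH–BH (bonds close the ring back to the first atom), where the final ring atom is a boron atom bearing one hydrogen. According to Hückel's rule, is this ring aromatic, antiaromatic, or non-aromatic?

Every ring atom contributes a p orbital perpendicular to the ring (every atom in a ring double bond is sp² and brings one electron to the p orbital; each sp² =N– keeps its lone pair in-plane and puts one electron into the π system; the boron has an empty p orbital), so the π system is cyclic and fully conjugated.
Tallying contributions gives 3 × 2 = 6 from the double-bond units + 0 from the BH atom = 6.
Since 6 = 4·1 + 2, the ring meets the 4n+2 criterion.

Aromatic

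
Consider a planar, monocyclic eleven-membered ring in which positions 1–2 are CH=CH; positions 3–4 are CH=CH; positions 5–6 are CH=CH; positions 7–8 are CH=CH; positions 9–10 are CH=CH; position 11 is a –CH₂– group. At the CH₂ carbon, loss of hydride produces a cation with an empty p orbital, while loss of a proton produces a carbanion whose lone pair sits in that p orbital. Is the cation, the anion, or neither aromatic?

In both ions every ring atom is sp² and contributes a p orbital, so both rings are fully conjugated.
Cation: 5 × 2 + 0 = 10 π electrons → 4(2)+2, aromatic.
Anion: 5 × 2 + 2 = 12 π electrons → 4(3), antiaromatic.

The cation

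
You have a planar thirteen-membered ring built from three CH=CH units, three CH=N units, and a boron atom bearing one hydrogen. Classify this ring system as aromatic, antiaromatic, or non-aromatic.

All ring atoms are sp² and supply a p orbital to the ring (each doubly-bonded ring atom is sp² with one p-orbital electron; each =N– nitrogen is pyridine-type (lone pair in the sp² plane, one electron in the p orbital); the boron has an empty p orbital); the conjugation is uninterrupted.
Tallying contributions gives 6 × 2 = 12 from the double-bond units + 0 from the BH atom = 12.
A 4n π count (12, n = 3) in a planar conjugated ring means antiaromatic.

Antiaromatic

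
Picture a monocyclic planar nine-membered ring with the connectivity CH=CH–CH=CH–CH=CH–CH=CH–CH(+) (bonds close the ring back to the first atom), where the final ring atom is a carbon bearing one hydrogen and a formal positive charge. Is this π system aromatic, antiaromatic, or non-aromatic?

All ring atoms are sp² and supply a p orbital to the ring (the double-bond atoms are sp², each contributing one p electron; the carbocation has an empty p orbital); the conjugation is uninterrupted.
Tallying contributions gives 4 × 2 = 8 from the double-bond units + 0 from the CH(+) atom = 8.
A 4n π count (8, n = 2) in a planar conjugated ring means antiaromatic.

Antiaromatic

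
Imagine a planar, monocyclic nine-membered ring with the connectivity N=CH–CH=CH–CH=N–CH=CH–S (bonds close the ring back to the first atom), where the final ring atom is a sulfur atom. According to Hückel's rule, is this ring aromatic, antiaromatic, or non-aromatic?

Check conjugation: each doubly-bonded ring atom is sp² with one p-orbital electron; each sp² =N– keeps its lone pair in-plane and puts one electron into the π system; the sulfur donates one lone pair from its p orbital — every position has a p orbital, so the cyclic π system is continuous.
Adding the contributions, 4 × 2 = 8 from the double-bond units + 2 from the S atom = 10.
That gives a 4n+2 count (10, n = 2).

Aromatic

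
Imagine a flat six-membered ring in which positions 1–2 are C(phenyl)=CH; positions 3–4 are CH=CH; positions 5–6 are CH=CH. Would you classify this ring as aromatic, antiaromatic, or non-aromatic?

Aromatic

Every ring atom contributes a p orbital perpendicular to the ring (the double-bond atoms are sp², each contributing one p electron), so the π system is cyclic and fully conjugated.
Tallying contributions gives 3 × 2 = 6 from the 3 double-bond units.
That gives a 4n+2 count (6, n = 1).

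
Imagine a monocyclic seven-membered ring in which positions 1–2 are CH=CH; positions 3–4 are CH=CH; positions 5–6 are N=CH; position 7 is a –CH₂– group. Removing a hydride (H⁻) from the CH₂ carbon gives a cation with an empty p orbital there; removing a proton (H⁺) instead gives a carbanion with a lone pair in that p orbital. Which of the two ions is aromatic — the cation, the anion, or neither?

Both ions have a continuous loop of p orbitals — each ring atom is sp².
Cation: 3 × 2 + 0 = 6 π electrons → 4(1)+2, aromatic.
Anion: 3 × 2 + 2 = 8 π electrons → 4(2), antiaromatic.

The cation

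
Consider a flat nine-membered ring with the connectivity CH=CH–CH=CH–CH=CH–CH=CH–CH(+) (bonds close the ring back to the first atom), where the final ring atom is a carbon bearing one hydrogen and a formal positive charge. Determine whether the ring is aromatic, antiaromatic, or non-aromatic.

Antiaromatic

The p orbitals form a continuous loop: the double-bond atoms are sp², each contributing one p electron; the carbocation has an empty p orbital. The ring is fully conjugated.
Counting π electrons: 4 × 2 = 8 from the double-bond units + 0 from the CH(+) atom = 8.
With 8 = 4·2 π electrons, Hückel's rule classifies the planar ring as antiaromatic.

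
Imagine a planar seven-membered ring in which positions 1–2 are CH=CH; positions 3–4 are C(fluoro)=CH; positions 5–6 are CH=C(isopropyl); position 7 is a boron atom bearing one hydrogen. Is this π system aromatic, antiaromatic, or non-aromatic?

Aromatic

All ring atoms are sp² and supply a p orbital to the ring (each doubly-bonded ring atom is sp² with one p-orbital electron; the boron has an empty p orbital); the conjugation is uninterrupted.
π-electron count: 3 × 2 = 6 from the double-bond units + 0 from the BH atom = 6.
With 6 π electrons (n = 1), the Hückel 4n+2 condition holds.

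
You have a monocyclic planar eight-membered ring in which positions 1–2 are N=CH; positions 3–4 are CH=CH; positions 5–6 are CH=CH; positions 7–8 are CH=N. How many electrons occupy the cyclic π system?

Every ring atom contributes a p orbital perpendicular to the ring (the double-bond atoms are sp², each contributing one p electron; the doubly-bonded nitrogens are pyridine-type — their lone pairs lie in the ring plane, leaving one electron in the p orbital), so the π system is cyclic and fully conjugated.
Counting π electrons: 4 × 2 = 8 from the 4 double-bond units.

8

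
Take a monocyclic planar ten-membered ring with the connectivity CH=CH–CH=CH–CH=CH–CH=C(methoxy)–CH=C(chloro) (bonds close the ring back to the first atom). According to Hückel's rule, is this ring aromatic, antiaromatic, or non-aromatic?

The p orbitals form a continuous loop: the double-bond atoms are sp², each contributing one p electron. The ring is fully conjugated.
Tallying contributions gives 5 × 2 = 10 from the 5 double-bond units.
Since 10 = 4·2 + 2, the ring meets the 4n+2 criterion.

Aromatic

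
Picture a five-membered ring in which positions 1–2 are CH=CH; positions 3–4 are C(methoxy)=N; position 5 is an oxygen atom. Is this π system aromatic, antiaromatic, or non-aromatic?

All ring atoms are sp² and supply a p orbital to the ring (the double-bond atoms are sp², each contributing one p electron; each sp² =N– keeps its lone pair in-plane and puts one electron into the π system; the oxygen donates one lone pair from its p orbital); the conjugation is uninterrupted.
π-electron count: 2 × 2 = 4 from the double-bond units + 2 from the O atom = 6.
That gives a 4n+2 count (6, n = 1).

Aromatic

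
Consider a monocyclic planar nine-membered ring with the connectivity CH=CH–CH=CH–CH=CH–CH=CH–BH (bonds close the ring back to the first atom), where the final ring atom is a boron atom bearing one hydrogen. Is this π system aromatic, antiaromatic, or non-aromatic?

Antiaromatic

Every ring atom contributes a p orbital perpendicular to the ring (each doubly-bonded ring atom is sp² with one p-orbital electron; the boron has an empty p orbital), so the π system is cyclic and fully conjugated.
π-electron count: 4 × 2 = 8 from the double-bond units + 0 from the BH atom = 8.
With 8 = 4·2 π electrons, Hückel's rule classifies the planar ring as antiaromatic.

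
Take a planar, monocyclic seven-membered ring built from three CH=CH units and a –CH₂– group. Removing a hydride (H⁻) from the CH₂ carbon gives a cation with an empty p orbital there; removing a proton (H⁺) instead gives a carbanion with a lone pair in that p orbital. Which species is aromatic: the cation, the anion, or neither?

The cation

In both ions every ring atom is sp² and contributes a p orbital, so both rings are fully conjugated.
Cation: 3 × 2 + 0 = 6 π electrons → 4(1)+2, aromatic.
Anion: 3 × 2 + 2 = 8 π electrons → 4(2), antiaromatic.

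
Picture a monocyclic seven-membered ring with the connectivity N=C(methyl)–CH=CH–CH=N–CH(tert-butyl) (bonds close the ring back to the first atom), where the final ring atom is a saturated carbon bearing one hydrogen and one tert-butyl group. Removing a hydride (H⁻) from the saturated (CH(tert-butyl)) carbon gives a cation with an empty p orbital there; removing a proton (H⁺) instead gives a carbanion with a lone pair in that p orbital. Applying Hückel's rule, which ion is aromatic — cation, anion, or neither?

The cation

Once that carbon is sp², every ring atom has a p orbital and both ions are fully conjugated.
Cation: 3 × 2 + 0 = 6 π electrons → 4(1)+2, aromatic.
Anion: 3 × 2 + 2 = 8 π electrons → 4(2), antiaromatic.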